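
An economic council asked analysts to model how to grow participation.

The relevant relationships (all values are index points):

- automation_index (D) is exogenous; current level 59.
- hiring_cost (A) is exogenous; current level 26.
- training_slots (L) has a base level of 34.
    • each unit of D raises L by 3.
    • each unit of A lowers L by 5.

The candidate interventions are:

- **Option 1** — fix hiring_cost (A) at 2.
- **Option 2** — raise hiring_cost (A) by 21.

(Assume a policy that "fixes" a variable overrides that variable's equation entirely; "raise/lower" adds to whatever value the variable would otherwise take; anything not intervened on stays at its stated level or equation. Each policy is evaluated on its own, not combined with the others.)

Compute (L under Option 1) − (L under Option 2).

225

Option 1 (A := 2):
  D = 59
  A = 2
  L = 34 + 3·59 − 5·2 = 201
Option 2 (A + 21):
  D = 59
  A = 26 + 21 = 47
  L = 34 + 3·59 − 5·47 = -24
L: 201 − (-24) = 225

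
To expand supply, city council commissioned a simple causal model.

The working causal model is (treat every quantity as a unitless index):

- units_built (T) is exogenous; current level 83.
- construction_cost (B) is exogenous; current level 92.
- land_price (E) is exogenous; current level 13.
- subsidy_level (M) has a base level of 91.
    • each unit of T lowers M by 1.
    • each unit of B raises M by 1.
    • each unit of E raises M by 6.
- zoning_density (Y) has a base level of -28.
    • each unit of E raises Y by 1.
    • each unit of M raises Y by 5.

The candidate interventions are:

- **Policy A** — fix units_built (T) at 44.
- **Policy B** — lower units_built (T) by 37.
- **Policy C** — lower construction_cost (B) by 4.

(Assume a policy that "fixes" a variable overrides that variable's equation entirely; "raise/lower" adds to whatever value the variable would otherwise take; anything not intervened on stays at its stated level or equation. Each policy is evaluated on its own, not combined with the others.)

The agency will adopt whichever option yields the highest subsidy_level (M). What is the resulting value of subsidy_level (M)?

217

Policy A (T := 44):
  T = 44
  B = 92
  E = 13
  M = 91 − 44 + 92 + 6·13 = 217
Policy B (T − 37):
  T = 83 − 37 = 46
  B = 92
  E = 13
  M = 91 − 46 + 92 + 6·13 = 215
Policy C (B − 4):
  T = 83
  B = 92 − 4 = 88
  E = 13
  M = 91 − 83 + 88 + 6·13 = 174
Comparing — Policy A: M=217, Policy B: M=215, Policy C: M=174. Highest is 217 (Policy A).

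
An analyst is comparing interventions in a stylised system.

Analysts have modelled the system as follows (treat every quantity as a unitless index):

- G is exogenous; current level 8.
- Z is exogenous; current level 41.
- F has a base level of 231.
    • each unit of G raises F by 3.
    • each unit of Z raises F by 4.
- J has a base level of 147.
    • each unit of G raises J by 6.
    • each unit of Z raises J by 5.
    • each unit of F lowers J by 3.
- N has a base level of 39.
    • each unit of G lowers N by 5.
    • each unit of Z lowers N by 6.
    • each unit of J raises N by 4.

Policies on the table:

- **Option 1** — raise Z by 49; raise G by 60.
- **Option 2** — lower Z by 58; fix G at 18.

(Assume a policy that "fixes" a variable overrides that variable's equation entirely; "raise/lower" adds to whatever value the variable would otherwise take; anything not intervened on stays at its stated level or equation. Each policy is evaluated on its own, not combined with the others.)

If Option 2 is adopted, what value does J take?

-481

Option 2 (Z − 58, G := 18):
  G = 18
  Z = 41 − 58 = -17
  F = 231 + 3·18 + 4·(-17) = 217
  J = 147 + 6·18 + 5·(-17) − 3·217 = -481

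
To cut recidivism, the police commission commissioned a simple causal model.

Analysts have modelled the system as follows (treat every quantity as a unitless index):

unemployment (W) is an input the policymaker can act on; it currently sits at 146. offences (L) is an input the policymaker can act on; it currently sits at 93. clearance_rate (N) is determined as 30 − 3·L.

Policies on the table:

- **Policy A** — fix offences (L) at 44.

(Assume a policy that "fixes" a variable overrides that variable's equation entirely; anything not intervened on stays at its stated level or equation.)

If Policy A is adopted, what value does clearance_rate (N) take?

-102

Policy A (L := 44):
  L = 44
  N = 30 − 3·44 = -102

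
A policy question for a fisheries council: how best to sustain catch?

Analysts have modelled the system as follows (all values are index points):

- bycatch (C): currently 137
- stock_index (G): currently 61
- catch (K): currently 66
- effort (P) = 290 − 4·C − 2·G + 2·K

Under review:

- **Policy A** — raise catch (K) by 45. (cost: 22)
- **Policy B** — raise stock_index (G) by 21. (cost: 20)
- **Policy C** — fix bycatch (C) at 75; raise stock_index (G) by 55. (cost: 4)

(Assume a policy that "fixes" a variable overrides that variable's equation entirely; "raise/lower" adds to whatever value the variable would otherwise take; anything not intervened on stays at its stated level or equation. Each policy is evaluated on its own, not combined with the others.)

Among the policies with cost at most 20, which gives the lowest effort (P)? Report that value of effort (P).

Policy B (G + 21):
  C = 137
  G = 61 + 21 = 82
  K = 66
  P = 290 − 4·137 − 2·82 + 2·66 = -290
Policy C (C := 75, G + 55):
  C = 75
  G = 61 + 55 = 116
  K = 66
  P = 290 − 4·75 − 2·116 + 2·66 = -110
Comparing — Policy B: P=-290, Policy C: P=-110. Lowest is -290 (Policy B).

-290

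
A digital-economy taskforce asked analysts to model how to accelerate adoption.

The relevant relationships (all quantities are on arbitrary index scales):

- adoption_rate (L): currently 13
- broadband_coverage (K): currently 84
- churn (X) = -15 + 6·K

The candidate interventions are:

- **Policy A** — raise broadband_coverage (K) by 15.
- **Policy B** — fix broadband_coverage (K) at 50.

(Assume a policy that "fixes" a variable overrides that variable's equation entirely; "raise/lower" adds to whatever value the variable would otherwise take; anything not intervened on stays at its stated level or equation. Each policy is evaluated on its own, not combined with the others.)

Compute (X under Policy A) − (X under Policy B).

Policy A (K + 15):
  K = 84 + 15 = 99
  X = -15 + 6·99 = 579
Policy B (K := 50):
  K = 50
  X = -15 + 6·50 = 285
X: 579 − 285 = 294

294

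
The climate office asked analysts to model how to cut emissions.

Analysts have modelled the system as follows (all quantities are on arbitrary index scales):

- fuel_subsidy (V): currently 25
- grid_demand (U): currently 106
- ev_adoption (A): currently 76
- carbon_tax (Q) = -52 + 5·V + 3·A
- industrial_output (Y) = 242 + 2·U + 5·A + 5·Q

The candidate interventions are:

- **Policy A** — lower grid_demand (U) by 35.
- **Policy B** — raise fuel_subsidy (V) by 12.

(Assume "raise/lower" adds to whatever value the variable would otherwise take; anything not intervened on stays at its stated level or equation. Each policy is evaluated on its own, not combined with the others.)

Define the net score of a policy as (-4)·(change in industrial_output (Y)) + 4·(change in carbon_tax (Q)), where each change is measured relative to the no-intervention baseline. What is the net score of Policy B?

-960

Baseline:
  V = 25
  U = 106
  A = 76
  Q = -52 + 5·25 + 3·76 = 301
  Y = 242 + 2·106 + 5·76 + 5·301 = 2339
Policy B (V + 12):
  V = 25 + 12 = 37
  U = 106
  A = 76
  Q = -52 + 5·37 + 3·76 = 361
  Y = 242 + 2·106 + 5·76 + 5·361 = 2639
ΔY = 2639 − 2339 = 300; ΔQ = 361 − 301 = 60
Score = (-4)·300 + 4·60 = -960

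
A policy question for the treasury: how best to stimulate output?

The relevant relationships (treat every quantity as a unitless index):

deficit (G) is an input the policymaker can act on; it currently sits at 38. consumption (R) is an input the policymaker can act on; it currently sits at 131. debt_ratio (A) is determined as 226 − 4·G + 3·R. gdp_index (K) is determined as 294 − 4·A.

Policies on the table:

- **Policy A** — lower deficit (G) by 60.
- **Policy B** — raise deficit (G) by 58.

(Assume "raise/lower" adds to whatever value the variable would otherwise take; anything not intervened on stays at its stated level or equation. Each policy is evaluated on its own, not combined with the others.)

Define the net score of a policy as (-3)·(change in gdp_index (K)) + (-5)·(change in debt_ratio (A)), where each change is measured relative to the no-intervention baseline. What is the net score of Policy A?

1680

Baseline:
  G = 38
  R = 131
  A = 226 − 4·38 + 3·131 = 467
  K = 294 − 4·467 = -1574
Policy A (G − 60):
  G = 38 − 60 = -22
  R = 131
  A = 226 − 4·(-22) + 3·131 = 707
  K = 294 − 4·707 = -2534
ΔK = -2534 − (-1574) = -960; ΔA = 707 − 467 = 240
Score = (-3)·(-960) + (-5)·240 = 1680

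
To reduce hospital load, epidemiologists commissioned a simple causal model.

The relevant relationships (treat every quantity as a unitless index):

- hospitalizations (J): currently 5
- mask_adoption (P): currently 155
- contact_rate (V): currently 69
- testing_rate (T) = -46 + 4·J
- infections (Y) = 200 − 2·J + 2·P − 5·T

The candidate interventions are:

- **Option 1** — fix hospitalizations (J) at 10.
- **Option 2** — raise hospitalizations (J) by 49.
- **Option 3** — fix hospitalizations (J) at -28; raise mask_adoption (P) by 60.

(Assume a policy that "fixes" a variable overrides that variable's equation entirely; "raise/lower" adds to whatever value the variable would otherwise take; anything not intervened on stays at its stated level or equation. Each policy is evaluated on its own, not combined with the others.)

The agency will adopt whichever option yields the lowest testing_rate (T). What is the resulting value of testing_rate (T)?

Option 1 (J := 10):
  J = 10
  T = -46 + 4·10 = -6
Option 2 (J + 49):
  J = 5 + 49 = 54
  T = -46 + 4·54 = 170
Option 3 (J := -28, P + 60):
  J = -28
  T = -46 + 4·(-28) = -158
Comparing — Option 1: T=-6, Option 2: T=170, Option 3: T=-158. Lowest is -158 (Option 3).

-158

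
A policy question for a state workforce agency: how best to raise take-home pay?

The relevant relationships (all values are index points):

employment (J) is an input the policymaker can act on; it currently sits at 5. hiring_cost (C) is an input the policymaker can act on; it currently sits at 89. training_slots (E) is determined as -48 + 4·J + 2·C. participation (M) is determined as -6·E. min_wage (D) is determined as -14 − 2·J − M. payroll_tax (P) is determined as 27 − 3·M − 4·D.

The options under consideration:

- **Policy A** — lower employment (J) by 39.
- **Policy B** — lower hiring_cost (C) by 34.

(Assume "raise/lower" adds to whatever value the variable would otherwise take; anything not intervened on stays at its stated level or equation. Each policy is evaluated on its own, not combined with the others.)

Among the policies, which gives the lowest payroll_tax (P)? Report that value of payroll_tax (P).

-369

Policy A (J − 39):
  J = 5 − 39 = -34
  C = 89
  E = -48 + 4·(-34) + 2·89 = -6
  M = 0 − 6·(-6) = 36
  D = -14 − 2·(-34) − 36 = 18
  P = 27 − 3·36 − 4·18 = -153
Policy B (C − 34):
  J = 5
  C = 89 − 34 = 55
  E = -48 + 4·5 + 2·55 = 82
  M = 0 − 6·82 = -492
  D = -14 − 2·5 − (-492) = 468
  P = 27 − 3·(-492) − 4·468 = -369
Comparing — Policy A: P=-153, Policy B: P=-369. Lowest is -369 (Policy B).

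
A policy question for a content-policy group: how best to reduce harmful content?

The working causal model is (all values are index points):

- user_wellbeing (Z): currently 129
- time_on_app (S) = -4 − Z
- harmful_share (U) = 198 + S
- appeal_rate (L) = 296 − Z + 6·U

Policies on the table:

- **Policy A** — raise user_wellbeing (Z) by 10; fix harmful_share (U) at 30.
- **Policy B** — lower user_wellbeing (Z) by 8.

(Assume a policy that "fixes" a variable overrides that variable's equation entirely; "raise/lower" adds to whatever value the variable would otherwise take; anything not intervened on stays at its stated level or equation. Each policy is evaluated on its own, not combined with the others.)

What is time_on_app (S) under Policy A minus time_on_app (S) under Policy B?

Policy A (Z + 10, U := 30):
  Z = 129 + 10 = 139
  S = -4 − 139 = -143
Policy B (Z − 8):
  Z = 129 − 8 = 121
  S = -4 − 121 = -125
S: -143 − (-125) = -18

-18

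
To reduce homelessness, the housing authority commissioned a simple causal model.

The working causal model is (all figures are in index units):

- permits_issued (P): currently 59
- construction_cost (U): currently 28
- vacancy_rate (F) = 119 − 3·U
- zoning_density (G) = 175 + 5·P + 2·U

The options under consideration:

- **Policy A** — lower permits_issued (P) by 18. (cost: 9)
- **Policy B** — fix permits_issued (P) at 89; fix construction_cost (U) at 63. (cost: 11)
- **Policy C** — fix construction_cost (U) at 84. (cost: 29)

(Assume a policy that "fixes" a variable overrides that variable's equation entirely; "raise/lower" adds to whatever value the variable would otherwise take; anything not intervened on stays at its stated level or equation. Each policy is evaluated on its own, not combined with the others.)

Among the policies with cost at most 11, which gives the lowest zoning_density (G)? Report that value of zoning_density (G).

Policy A (P − 18):
  P = 59 − 18 = 41
  U = 28
  G = 175 + 5·41 + 2·28 = 436
Policy B (P := 89, U := 63):
  P = 89
  U = 63
  G = 175 + 5·89 + 2·63 = 746
Comparing — Policy A: G=436, Policy B: G=746. Lowest is 436 (Policy A).

436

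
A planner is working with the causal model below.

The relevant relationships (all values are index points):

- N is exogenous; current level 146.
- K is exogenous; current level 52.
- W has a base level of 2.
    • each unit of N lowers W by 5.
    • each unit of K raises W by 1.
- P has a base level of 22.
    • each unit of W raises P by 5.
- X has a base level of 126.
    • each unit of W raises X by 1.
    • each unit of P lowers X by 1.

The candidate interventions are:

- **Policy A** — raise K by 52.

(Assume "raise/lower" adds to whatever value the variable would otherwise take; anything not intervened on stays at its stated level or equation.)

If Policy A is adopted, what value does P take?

-3098

Policy A (K + 52):
  N = 146
  K = 52 + 52 = 104
  W = 2 − 5·146 + 104 = -624
  P = 22 + 5·(-624) = -3098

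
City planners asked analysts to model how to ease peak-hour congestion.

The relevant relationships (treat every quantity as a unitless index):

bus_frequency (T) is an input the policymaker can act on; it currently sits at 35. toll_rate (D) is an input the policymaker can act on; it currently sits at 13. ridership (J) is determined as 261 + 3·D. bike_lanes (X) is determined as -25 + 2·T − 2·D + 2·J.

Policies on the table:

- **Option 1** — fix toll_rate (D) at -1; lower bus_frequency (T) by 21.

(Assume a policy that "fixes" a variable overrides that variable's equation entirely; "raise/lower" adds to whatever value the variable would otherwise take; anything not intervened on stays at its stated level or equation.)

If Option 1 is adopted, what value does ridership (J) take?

258

Option 1 (D := -1, T − 21):
  D = -1
  J = 261 + 3·(-1) = 258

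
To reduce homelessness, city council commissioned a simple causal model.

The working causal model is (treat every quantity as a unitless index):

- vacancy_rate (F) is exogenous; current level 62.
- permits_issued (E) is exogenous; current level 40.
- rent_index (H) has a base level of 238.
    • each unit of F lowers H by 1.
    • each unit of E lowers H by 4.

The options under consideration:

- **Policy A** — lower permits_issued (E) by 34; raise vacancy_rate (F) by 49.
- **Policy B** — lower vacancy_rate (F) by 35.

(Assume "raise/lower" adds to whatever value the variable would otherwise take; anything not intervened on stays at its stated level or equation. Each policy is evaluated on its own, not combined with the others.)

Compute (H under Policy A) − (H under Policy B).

52

Policy A (E − 34, F + 49):
  F = 62 + 49 = 111
  E = 40 − 34 = 6
  H = 238 − 111 − 4·6 = 103
Policy B (F − 35):
  F = 62 − 35 = 27
  E = 40
  H = 238 − 27 − 4·40 = 51
H: 103 − 51 = 52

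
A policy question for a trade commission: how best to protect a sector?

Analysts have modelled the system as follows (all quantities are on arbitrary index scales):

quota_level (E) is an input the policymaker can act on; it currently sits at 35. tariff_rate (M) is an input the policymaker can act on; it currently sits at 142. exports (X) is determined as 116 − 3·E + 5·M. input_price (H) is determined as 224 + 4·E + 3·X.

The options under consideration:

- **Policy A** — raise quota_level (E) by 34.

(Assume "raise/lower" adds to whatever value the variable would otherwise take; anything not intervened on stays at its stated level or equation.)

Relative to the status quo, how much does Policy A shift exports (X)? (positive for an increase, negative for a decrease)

Baseline:
  E = 35
  M = 142
  X = 116 − 3·35 + 5·142 = 721
Policy A (E + 34):
  E = 35 + 34 = 69
  M = 142
  X = 116 − 3·69 + 5·142 = 619
Change in X: 619 − 721 = -102

-102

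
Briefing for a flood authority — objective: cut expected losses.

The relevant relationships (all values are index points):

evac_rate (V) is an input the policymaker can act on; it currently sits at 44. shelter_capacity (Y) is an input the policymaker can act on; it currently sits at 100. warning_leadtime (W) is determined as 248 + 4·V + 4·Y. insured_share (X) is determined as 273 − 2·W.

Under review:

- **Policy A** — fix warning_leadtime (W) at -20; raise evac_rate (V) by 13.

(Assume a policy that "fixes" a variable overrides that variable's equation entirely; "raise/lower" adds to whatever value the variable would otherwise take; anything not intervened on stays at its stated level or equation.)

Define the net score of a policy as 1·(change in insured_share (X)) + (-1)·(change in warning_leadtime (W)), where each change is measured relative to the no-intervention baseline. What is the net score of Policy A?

2532

Baseline:
  V = 44
  Y = 100
  W = 248 + 4·44 + 4·100 = 824
  X = 273 − 2·824 = -1375
Policy A (W := -20, V + 13):
  V = 44 + 13 = 57
  Y = 100
  W = -20
  X = 273 − 2·(-20) = 313
ΔX = 313 − (-1375) = 1688; ΔW = -20 − 824 = -844
Score = 1·1688 + (-1)·(-844) = 2532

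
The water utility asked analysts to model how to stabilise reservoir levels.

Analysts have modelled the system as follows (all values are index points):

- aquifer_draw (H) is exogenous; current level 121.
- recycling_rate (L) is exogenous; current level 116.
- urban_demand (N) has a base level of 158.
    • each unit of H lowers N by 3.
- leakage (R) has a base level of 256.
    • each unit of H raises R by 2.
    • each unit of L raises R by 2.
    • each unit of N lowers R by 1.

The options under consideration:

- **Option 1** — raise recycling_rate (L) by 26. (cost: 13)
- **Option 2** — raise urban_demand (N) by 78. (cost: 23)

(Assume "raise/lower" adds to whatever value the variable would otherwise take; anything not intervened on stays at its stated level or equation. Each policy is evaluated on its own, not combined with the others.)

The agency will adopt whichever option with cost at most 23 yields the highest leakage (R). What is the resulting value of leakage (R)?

987

Option 1 (L + 26):
  H = 121
  L = 116 + 26 = 142
  N = 158 − 3·121 = -205
  R = 256 + 2·121 + 2·142 − (-205) = 987
Option 2 (N + 78):
  H = 121
  L = 116
  N = 158 − 3·121 (+78 from intervention) = -127
  R = 256 + 2·121 + 2·116 − (-127) = 857
Comparing — Option 1: R=987, Option 2: R=857. Highest is 987 (Option 1).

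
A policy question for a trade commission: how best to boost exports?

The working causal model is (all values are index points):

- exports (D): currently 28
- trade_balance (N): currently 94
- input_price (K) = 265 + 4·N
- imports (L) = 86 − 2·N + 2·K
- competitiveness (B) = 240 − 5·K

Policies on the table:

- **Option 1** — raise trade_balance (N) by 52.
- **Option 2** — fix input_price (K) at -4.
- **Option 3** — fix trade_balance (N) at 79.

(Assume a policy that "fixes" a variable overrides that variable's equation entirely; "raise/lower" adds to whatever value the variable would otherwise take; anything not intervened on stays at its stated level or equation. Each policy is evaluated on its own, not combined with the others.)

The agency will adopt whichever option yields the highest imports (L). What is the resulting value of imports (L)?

Option 1 (N + 52):
  N = 94 + 52 = 146
  K = 265 + 4·146 = 849
  L = 86 − 2·146 + 2·849 = 1492
Option 2 (K := -4):
  N = 94
  K = -4
  L = 86 − 2·94 + 2·(-4) = -110
Option 3 (N := 79):
  N = 79
  K = 265 + 4·79 = 581
  L = 86 − 2·79 + 2·581 = 1090
Comparing — Option 1: L=1492, Option 2: L=-110, Option 3: L=1090. Highest is 1492 (Option 1).

1492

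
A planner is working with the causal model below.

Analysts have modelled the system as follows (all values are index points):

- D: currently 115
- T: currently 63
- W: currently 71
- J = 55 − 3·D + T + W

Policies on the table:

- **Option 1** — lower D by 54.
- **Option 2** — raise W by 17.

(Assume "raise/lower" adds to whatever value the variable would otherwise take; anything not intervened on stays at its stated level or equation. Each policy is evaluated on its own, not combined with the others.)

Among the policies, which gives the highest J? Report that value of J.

Option 1 (D − 54):
  D = 115 − 54 = 61
  T = 63
  W = 71
  J = 55 − 3·61 + 63 + 71 = 6
Option 2 (W + 17):
  D = 115
  T = 63
  W = 71 + 17 = 88
  J = 55 − 3·115 + 63 + 88 = -139
Comparing — Option 1: J=6, Option 2: J=-139. Highest is 6 (Option 1).

6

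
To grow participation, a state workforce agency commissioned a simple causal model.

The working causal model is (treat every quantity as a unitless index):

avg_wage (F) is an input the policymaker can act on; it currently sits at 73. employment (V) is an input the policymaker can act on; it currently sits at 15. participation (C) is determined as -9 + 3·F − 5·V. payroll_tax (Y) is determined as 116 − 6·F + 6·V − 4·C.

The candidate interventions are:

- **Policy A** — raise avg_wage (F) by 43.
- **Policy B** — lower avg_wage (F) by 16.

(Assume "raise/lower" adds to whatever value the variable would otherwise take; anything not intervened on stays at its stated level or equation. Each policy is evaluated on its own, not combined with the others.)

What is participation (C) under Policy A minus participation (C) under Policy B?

Policy A (F + 43):
  F = 73 + 43 = 116
  V = 15
  C = -9 + 3·116 − 5·15 = 264
Policy B (F − 16):
  F = 73 − 16 = 57
  V = 15
  C = -9 + 3·57 − 5·15 = 87
C: 264 − 87 = 177

177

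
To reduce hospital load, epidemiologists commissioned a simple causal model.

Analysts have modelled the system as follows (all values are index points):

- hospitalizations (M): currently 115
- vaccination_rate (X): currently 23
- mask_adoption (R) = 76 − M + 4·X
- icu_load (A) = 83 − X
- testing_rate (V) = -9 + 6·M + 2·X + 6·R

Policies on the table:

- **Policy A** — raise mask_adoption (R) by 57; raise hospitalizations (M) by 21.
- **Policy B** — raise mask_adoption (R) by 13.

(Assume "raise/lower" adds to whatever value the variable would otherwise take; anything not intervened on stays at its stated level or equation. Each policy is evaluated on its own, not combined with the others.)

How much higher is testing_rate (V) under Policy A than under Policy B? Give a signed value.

Policy A (R + 57, M + 21):
  M = 115 + 21 = 136
  X = 23
  R = 76 − 136 + 4·23 (+57 from intervention) = 89
  V = -9 + 6·136 + 2·23 + 6·89 = 1387
Policy B (R + 13):
  M = 115
  X = 23
  R = 76 − 115 + 4·23 (+13 from intervention) = 66
  V = -9 + 6·115 + 2·23 + 6·66 = 1123
V: 1387 − 1123 = 264

264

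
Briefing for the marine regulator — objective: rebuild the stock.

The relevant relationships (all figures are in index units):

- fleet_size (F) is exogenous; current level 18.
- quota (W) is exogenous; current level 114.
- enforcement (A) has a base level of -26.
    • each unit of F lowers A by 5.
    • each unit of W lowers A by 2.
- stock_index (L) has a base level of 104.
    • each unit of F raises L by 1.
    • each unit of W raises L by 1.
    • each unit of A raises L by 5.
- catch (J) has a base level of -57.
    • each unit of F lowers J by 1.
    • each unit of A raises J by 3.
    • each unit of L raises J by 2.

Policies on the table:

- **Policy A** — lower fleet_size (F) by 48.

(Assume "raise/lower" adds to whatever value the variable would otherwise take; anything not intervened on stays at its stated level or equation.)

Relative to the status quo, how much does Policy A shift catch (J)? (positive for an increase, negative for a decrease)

Baseline:
  F = 18
  W = 114
  A = -26 − 5·18 − 2·114 = -344
  L = 104 + 18 + 114 + 5·(-344) = -1484
  J = -57 − 18 + 3·(-344) + 2·(-1484) = -4075
Policy A (F − 48):
  F = 18 − 48 = -30
  W = 114
  A = -26 − 5·(-30) − 2·114 = -104
  L = 104 + (-30) + 114 + 5·(-104) = -332
  J = -57 − (-30) + 3·(-104) + 2·(-332) = -1003
Change in J: -1003 − (-4075) = 3072

3072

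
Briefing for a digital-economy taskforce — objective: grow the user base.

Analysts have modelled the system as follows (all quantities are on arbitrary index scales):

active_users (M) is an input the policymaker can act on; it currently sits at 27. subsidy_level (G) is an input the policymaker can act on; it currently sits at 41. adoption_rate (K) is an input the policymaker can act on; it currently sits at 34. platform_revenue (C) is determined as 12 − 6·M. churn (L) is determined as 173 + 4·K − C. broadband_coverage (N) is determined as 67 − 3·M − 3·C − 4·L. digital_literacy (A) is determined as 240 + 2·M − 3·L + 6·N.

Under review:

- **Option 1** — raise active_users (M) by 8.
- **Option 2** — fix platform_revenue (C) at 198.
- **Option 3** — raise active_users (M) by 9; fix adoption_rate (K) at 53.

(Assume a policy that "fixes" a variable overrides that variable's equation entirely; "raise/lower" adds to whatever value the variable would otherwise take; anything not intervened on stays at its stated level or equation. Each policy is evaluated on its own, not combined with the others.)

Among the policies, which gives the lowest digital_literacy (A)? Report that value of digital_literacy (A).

Option 1 (M + 8):
  M = 27 + 8 = 35
  K = 34
  C = 12 − 6·35 = -198
  L = 173 + 4·34 − (-198) = 507
  N = 67 − 3·35 − 3·(-198) − 4·507 = -1472
  A = 240 + 2·35 − 3·507 + 6·(-1472) = -10043
Option 2 (C := 198):
  M = 27
  K = 34
  C = 198
  L = 173 + 4·34 − 198 = 111
  N = 67 − 3·27 − 3·198 − 4·111 = -1052
  A = 240 + 2·27 − 3·111 + 6·(-1052) = -6351
Option 3 (M + 9, K := 53):
  M = 27 + 9 = 36
  K = 53
  C = 12 − 6·36 = -204
  L = 173 + 4·53 − (-204) = 589
  N = 67 − 3·36 − 3·(-204) − 4·589 = -1785
  A = 240 + 2·36 − 3·589 + 6·(-1785) = -12165
Comparing — Option 1: A=-10043, Option 2: A=-6351, Option 3: A=-12165. Lowest is -12165 (Option 3).

-12165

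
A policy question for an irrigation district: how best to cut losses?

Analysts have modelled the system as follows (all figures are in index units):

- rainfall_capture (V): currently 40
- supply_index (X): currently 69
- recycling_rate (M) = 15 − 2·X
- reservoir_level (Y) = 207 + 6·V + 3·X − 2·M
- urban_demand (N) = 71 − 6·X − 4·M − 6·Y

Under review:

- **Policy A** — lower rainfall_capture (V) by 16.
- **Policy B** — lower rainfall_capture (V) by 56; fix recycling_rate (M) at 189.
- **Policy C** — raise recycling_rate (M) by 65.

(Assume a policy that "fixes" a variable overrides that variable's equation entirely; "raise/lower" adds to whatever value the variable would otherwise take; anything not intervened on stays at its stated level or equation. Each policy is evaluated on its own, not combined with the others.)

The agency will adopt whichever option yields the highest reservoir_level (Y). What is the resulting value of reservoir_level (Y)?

Policy A (V − 16):
  V = 40 − 16 = 24
  X = 69
  M = 15 − 2·69 = -123
  Y = 207 + 6·24 + 3·69 − 2·(-123) = 804
Policy B (V − 56, M := 189):
  V = 40 − 56 = -16
  X = 69
  M = 189
  Y = 207 + 6·(-16) + 3·69 − 2·189 = -60
Policy C (M + 65):
  V = 40
  X = 69
  M = 15 − 2·69 (+65 from intervention) = -58
  Y = 207 + 6·40 + 3·69 − 2·(-58) = 770
Comparing — Policy A: Y=804, Policy B: Y=-60, Policy C: Y=770. Highest is 804 (Policy A).

804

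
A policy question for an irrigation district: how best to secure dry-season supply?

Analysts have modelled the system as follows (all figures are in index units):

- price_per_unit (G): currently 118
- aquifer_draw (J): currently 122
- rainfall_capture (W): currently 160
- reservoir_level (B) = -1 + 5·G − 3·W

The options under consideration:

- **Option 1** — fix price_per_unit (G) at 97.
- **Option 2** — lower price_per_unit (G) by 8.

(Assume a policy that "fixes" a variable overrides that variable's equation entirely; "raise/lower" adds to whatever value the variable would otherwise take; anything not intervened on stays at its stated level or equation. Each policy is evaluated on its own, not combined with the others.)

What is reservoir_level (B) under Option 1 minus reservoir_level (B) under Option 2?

Option 1 (G := 97):
  G = 97
  W = 160
  B = -1 + 5·97 − 3·160 = 4
Option 2 (G − 8):
  G = 118 − 8 = 110
  W = 160
  B = -1 + 5·110 − 3·160 = 69
B: 4 − 69 = -65

-65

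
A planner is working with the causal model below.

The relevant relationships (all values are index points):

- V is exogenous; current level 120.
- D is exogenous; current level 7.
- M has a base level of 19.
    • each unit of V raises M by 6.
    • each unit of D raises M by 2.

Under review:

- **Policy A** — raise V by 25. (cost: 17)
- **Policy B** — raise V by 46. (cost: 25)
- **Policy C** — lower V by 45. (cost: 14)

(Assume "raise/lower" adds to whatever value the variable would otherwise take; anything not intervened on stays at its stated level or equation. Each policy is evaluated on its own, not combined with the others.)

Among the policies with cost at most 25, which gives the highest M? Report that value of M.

1029

Policy A (V + 25):
  V = 120 + 25 = 145
  D = 7
  M = 19 + 6·145 + 2·7 = 903
Policy B (V + 46):
  V = 120 + 46 = 166
  D = 7
  M = 19 + 6·166 + 2·7 = 1029
Policy C (V − 45):
  V = 120 − 45 = 75
  D = 7
  M = 19 + 6·75 + 2·7 = 483
Comparing — Policy A: M=903, Policy B: M=1029, Policy C: M=483. Highest is 1029 (Policy B).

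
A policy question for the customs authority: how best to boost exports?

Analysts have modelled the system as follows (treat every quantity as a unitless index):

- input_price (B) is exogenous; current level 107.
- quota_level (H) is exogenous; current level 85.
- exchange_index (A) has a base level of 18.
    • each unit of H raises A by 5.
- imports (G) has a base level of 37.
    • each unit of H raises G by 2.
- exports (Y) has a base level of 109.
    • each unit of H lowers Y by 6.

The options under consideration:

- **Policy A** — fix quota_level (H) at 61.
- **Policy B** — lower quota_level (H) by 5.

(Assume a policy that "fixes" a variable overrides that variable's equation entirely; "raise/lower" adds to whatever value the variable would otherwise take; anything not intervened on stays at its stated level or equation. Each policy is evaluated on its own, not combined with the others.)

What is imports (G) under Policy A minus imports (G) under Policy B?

-38

Policy A (H := 61):
  H = 61
  G = 37 + 2·61 = 159
Policy B (H − 5):
  H = 85 − 5 = 80
  G = 37 + 2·80 = 197
G: 159 − 197 = -38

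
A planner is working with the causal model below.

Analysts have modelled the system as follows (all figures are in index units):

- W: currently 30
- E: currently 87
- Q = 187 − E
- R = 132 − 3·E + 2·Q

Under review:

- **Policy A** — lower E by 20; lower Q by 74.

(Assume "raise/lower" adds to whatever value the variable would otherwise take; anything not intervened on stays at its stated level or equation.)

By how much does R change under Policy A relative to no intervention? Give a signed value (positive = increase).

Baseline:
  E = 87
  Q = 187 − 87 = 100
  R = 132 − 3·87 + 2·100 = 71
Policy A (E − 20, Q − 74):
  E = 87 − 20 = 67
  Q = 187 − 67 (−74 from intervention) = 46
  R = 132 − 3·67 + 2·46 = 23
Change in R: 23 − 71 = -48

-48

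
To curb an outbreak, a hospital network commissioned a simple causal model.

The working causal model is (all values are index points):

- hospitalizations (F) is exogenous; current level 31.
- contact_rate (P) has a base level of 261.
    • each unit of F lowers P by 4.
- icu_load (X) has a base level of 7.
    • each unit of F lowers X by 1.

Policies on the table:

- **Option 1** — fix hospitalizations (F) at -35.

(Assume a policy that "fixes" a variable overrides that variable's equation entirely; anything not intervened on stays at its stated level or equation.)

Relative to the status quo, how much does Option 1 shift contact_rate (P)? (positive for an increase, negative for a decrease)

Baseline:
  F = 31
  P = 261 − 4·31 = 137
Option 1 (F := -35):
  F = -35
  P = 261 − 4·(-35) = 401
Change in P: 401 − 137 = 264

264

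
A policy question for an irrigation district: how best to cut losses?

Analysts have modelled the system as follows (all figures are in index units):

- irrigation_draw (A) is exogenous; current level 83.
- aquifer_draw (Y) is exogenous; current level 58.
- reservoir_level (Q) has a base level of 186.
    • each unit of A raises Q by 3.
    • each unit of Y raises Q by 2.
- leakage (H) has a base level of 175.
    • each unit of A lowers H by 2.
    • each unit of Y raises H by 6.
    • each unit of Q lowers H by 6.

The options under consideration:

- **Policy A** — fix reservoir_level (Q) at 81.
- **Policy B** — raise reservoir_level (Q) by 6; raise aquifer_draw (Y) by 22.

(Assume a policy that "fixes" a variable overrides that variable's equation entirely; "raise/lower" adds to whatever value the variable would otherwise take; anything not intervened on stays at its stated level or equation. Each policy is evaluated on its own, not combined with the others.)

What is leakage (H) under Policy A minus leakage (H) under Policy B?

2988

Policy A (Q := 81):
  A = 83
  Y = 58
  Q = 81
  H = 175 − 2·83 + 6·58 − 6·81 = -129
Policy B (Q + 6, Y + 22):
  A = 83
  Y = 58 + 22 = 80
  Q = 186 + 3·83 + 2·80 (+6 from intervention) = 601
  H = 175 − 2·83 + 6·80 − 6·601 = -3117
H: -129 − (-3117) = 2988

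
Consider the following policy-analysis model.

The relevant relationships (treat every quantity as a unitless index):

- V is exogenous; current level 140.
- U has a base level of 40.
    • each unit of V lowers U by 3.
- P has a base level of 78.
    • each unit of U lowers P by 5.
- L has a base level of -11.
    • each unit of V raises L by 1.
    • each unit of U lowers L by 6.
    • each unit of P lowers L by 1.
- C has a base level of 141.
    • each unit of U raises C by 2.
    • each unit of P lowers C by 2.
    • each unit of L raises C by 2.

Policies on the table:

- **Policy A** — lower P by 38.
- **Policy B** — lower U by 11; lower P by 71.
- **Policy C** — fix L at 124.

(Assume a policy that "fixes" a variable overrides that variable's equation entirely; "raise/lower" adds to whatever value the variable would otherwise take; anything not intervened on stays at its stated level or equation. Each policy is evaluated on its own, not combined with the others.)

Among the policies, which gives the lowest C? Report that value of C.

-4327

Policy A (P − 38):
  V = 140
  U = 40 − 3·140 = -380
  P = 78 − 5·(-380) (−38 from intervention) = 1940
  L = -11 + 140 − 6·(-380) − 1940 = 469
  C = 141 + 2·(-380) − 2·1940 + 2·469 = -3561
Policy B (U − 11, P − 71):
  V = 140
  U = 40 − 3·140 (−11 from intervention) = -391
  P = 78 − 5·(-391) (−71 from intervention) = 1962
  L = -11 + 140 − 6·(-391) − 1962 = 513
  C = 141 + 2·(-391) − 2·1962 + 2·513 = -3539
Policy C (L := 124):
  V = 140
  U = 40 − 3·140 = -380
  P = 78 − 5·(-380) = 1978
  L = 124
  C = 141 + 2·(-380) − 2·1978 + 2·124 = -4327
Comparing — Policy A: C=-3561, Policy B: C=-3539, Policy C: C=-4327. Lowest is -4327 (Policy C).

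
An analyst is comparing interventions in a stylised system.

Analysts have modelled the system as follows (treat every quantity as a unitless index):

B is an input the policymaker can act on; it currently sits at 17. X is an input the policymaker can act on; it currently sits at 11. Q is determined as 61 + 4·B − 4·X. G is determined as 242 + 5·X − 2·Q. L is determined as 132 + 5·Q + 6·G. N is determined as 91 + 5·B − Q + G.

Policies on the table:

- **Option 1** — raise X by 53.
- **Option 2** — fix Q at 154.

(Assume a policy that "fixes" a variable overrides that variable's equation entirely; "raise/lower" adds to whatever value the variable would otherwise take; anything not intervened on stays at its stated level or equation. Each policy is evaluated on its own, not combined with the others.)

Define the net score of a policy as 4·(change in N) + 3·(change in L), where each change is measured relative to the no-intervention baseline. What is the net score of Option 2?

-2277

Baseline:
  B = 17
  X = 11
  Q = 61 + 4·17 − 4·11 = 85
  G = 242 + 5·11 − 2·85 = 127
  L = 132 + 5·85 + 6·127 = 1319
  N = 91 + 5·17 − 85 + 127 = 218
Option 2 (Q := 154):
  B = 17
  X = 11
  Q = 154
  G = 242 + 5·11 − 2·154 = -11
  L = 132 + 5·154 + 6·(-11) = 836
  N = 91 + 5·17 − 154 + (-11) = 11
ΔN = 11 − 218 = -207; ΔL = 836 − 1319 = -483
Score = 4·(-207) + 3·(-483) = -2277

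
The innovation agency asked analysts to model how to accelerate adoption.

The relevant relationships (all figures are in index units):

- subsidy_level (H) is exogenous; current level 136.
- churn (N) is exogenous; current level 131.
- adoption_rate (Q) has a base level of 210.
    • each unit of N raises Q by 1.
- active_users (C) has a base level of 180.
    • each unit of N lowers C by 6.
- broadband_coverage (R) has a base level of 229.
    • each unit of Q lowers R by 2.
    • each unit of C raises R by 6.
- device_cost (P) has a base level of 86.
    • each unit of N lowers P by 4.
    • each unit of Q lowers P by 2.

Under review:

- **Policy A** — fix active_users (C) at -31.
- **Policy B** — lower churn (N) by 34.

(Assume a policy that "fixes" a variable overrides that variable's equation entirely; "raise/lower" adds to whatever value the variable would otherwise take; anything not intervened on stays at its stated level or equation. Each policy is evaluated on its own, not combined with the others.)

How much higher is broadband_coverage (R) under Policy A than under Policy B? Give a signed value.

Policy A (C := -31):
  N = 131
  Q = 210 + 131 = 341
  C = -31
  R = 229 − 2·341 + 6·(-31) = -639
Policy B (N − 34):
  N = 131 − 34 = 97
  Q = 210 + 97 = 307
  C = 180 − 6·97 = -402
  R = 229 − 2·307 + 6·(-402) = -2797
R: -639 − (-2797) = 2158

2158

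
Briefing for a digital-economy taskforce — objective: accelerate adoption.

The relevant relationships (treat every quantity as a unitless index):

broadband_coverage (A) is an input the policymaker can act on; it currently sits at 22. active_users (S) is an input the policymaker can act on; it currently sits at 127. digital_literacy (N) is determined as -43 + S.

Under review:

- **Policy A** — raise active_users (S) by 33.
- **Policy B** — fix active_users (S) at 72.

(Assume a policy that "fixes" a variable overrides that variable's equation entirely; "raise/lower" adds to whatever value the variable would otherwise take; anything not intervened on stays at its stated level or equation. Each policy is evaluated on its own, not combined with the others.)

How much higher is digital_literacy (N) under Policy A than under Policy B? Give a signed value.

Policy A (S + 33):
  S = 127 + 33 = 160
  N = -43 + 160 = 117
Policy B (S := 72):
  S = 72
  N = -43 + 72 = 29
N: 117 − 29 = 88

88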